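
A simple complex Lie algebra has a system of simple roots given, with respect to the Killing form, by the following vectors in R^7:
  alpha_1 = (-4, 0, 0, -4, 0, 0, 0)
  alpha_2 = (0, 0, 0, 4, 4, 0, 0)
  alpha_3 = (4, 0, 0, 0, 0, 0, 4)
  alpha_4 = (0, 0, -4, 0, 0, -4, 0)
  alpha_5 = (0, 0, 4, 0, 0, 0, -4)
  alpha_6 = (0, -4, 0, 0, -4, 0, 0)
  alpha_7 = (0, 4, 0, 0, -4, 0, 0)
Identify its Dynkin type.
type D_7

Compute the Cartan integers a_ij = 2(alpha_i, alpha_j)/(alpha_j, alpha_j); the resulting 7x7 Cartan matrix is
[[2, -1, -1, 0, 0, 0, 0], [-1, 2, 0, 0, 0, -1, -1], [-1, 0, 2, 0, -1, 0, 0], [0, 0, 0, 2, -1, 0, 0], [0, 0, -1, -1, 2, 0, 0], [0, -1, 0, 0, 0, 2, 0], [0, -1, 0, 0, 0, 0, 2]].
All simple roots have the same length, so the diagram is simply laced. The associated Dynkin diagram is a chain of 5 nodes with a fork of two nodes at one end (D_7), so the type is D_7 (the algebra so(14)).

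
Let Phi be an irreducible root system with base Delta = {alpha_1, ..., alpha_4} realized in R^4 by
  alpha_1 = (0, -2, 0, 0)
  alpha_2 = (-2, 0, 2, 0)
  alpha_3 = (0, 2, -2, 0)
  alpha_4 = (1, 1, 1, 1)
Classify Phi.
type F_4

Compute the Cartan integers a_ij = 2(alpha_i, alpha_j)/(alpha_j, alpha_j); the resulting 4x4 Cartan matrix is
[[2, 0, -1, -1], [0, 2, -1, 0], [-2, -1, 2, 0], [-1, 0, 0, 2]].
The roots have two lengths (squared-length ratio 2:1); the short ones are alpha_{1,4}. The associated Dynkin diagram is a chain of 4 nodes with a double edge between the middle two (F_4), so the type is F_4.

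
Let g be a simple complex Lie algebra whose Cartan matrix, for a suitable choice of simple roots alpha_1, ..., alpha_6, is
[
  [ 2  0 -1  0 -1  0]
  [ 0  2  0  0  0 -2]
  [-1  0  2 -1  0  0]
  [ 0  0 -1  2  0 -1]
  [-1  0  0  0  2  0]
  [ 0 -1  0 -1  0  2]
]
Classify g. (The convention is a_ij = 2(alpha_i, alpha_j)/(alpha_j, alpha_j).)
C6

The matrix has rank 6 with 2's on the diagonal. Reading the off-diagonal entries as Dynkin edges (a single edge where a_ij = a_ji = -1; a double or triple edge where a_ij * a_ji = 2 or 3), the diagram is a chain of 6 nodes with a double edge at one end; the terminal node there is the unique long simple root (C_6). One simple-root ordering that puts it in standard form is (alpha_5, alpha_1, alpha_3, alpha_4, alpha_6, alpha_2). So the algebra is type C_6, i.e. sp(12).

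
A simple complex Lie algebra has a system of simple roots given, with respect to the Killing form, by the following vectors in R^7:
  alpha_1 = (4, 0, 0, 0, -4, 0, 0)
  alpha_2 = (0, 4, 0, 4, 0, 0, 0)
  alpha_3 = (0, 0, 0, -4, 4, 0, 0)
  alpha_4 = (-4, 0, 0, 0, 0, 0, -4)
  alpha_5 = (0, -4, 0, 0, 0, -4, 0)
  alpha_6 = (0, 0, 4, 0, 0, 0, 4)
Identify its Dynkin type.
A_6 (sl(7))

Compute the Cartan integers a_ij = 2(alpha_i, alpha_j)/(alpha_j, alpha_j); the resulting 6x6 Cartan matrix is
[[2, 0, -1, -1, 0, 0], [0, 2, -1, 0, -1, 0], [-1, -1, 2, 0, 0, 0], [-1, 0, 0, 2, 0, -1], [0, -1, 0, 0, 2, 0], [0, 0, 0, -1, 0, 2]].
All simple roots have the same length, so the diagram is simply laced. The associated Dynkin diagram is a chain of 6 nodes with single edges (A_6), so the type is A_6 (the algebra sl(7)).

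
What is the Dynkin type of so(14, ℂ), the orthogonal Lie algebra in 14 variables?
D_7 (so(14))

This is so(14) with 14 even, which has dimension 14(14-1)/2 = 91 and rank 14/2 = 7. In the classification of classical Lie algebras, the orthogonal algebra so(2n) in an even number of variables has type D_n; here n = 7, so the Dynkin diagram is a chain of 5 nodes with a fork of two nodes at one end (D_7). Hence the type is D_7.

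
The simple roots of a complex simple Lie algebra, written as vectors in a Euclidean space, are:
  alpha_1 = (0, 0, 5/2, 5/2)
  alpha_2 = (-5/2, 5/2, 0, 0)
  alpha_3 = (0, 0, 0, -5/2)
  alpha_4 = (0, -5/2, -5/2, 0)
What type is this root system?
Compute the Cartan integers a_ij = 2(alpha_i, alpha_j)/(alpha_j, alpha_j); the resulting 4x4 Cartan matrix is
[[2, 0, -2, -1], [0, 2, 0, -1], [-1, 0, 2, 0], [-1, -1, 0, 2]].
The roots have two lengths (squared-length ratio 2:1); the short ones are alpha_{3}. The associated Dynkin diagram is a chain of 4 nodes with a double edge at one end; the terminal node there is the unique short simple root (B_4), so the type is B_4 (the algebra so(9)).

B4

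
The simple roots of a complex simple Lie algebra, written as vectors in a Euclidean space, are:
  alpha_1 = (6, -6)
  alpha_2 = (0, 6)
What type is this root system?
Compute the Cartan integers a_ij = 2(alpha_i, alpha_j)/(alpha_j, alpha_j); the resulting 2x2 Cartan matrix is
[[2, -2], [-1, 2]].
The roots have two lengths (squared-length ratio 2:1); the short ones are alpha_{2}. The associated Dynkin diagram is a chain of 2 nodes with a double edge at one end; the terminal node there is the unique short simple root (B_2), so the type is B_2 (the algebra so(5)).

B2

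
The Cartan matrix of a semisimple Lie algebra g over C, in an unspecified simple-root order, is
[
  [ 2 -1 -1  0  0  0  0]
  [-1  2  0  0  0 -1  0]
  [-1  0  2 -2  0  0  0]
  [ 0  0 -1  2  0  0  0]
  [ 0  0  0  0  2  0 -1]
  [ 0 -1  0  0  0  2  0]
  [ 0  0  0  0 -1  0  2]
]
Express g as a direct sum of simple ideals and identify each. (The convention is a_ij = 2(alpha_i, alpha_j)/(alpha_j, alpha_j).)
type A_2 ⊕ type B_5

The diagram associated to this matrix has two connected components: the simple roots {alpha_5, alpha_7} form a chain of 2 nodes with single edges (A_2), and {alpha_1, alpha_2, alpha_3, alpha_4, alpha_6} form a chain of 5 nodes with a double edge at one end; the terminal node there is the unique short simple root (B_5). A semisimple Lie algebra decomposes uniquely as the direct sum of simple ideals, one per connected component of its Dynkin diagram, so g ≅ A_2 ⊕ B_5 (dimension 8 + 55 = 63).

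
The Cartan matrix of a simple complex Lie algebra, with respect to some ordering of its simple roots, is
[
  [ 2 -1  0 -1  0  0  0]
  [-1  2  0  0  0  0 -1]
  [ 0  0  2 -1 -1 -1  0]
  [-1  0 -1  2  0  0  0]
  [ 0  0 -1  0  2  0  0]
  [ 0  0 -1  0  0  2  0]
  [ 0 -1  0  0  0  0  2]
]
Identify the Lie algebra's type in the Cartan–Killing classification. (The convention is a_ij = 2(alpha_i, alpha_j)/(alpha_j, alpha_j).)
The matrix has rank 7 with 2's on the diagonal. Reading the off-diagonal entries as Dynkin edges (a single edge where a_ij = a_ji = -1; a double or triple edge where a_ij * a_ji = 2 or 3), the diagram is a chain of 5 nodes with a fork of two nodes at one end (D_7). One simple-root ordering that puts it in standard form is (alpha_7, alpha_2, alpha_1, alpha_4, alpha_3, alpha_5, alpha_6). So the algebra is type D_7, i.e. so(14).

D7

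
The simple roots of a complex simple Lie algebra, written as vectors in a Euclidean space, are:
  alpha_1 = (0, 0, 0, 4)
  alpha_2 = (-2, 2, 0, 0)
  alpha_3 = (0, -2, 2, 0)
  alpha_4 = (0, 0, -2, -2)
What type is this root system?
C4

Compute the Cartan integers a_ij = 2(alpha_i, alpha_j)/(alpha_j, alpha_j); the resulting 4x4 Cartan matrix is
[[2, 0, 0, -2], [0, 2, -1, 0], [0, -1, 2, -1], [-1, 0, -1, 2]].
The roots have two lengths (squared-length ratio 2:1); the short ones are alpha_{2,3,4}. The associated Dynkin diagram is a chain of 4 nodes with a double edge at one end; the terminal node there is the unique long simple root (C_4), so the type is C_4 (the algebra sp(8)).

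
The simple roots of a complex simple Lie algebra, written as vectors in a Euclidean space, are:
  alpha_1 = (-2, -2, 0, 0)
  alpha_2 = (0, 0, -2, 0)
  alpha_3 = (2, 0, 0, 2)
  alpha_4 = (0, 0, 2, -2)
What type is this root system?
B4

Compute the Cartan integers a_ij = 2(alpha_i, alpha_j)/(alpha_j, alpha_j); the resulting 4x4 Cartan matrix is
[[2, 0, -1, 0], [0, 2, 0, -1], [-1, 0, 2, -1], [0, -2, -1, 2]].
The roots have two lengths (squared-length ratio 2:1); the short ones are alpha_{2}. The associated Dynkin diagram is a chain of 4 nodes with a double edge at one end; the terminal node there is the unique short simple root (B_4), so the type is B_4 (the algebra so(9)).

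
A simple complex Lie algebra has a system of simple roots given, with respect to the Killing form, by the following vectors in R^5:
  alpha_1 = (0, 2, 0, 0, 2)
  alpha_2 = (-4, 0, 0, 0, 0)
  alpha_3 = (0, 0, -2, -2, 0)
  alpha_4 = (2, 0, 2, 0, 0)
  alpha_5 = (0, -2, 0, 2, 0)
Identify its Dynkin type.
Compute the Cartan integers a_ij = 2(alpha_i, alpha_j)/(alpha_j, alpha_j); the resulting 5x5 Cartan matrix is
[[2, 0, 0, 0, -1], [0, 2, 0, -2, 0], [0, 0, 2, -1, -1], [0, -1, -1, 2, 0], [-1, 0, -1, 0, 2]].
The roots have two lengths (squared-length ratio 2:1); the short ones are alpha_{1,3,4,5}. The associated Dynkin diagram is a chain of 5 nodes with a double edge at one end; the terminal node there is the unique long simple root (C_5), so the type is C_5 (the algebra sp(10)).

C5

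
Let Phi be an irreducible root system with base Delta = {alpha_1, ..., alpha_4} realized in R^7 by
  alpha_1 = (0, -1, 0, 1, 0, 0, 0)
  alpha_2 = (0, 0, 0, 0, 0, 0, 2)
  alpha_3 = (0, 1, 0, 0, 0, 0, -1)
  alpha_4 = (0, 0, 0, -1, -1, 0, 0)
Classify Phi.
Compute the Cartan integers a_ij = 2(alpha_i, alpha_j)/(alpha_j, alpha_j); the resulting 4x4 Cartan matrix is
[[2, 0, -1, -1], [0, 2, -2, 0], [-1, -1, 2, 0], [-1, 0, 0, 2]].
The roots have two lengths (squared-length ratio 2:1); the short ones are alpha_{1,3,4}. The associated Dynkin diagram is a chain of 4 nodes with a double edge at one end; the terminal node there is the unique long simple root (C_4), so the type is C_4 (the algebra sp(8)).

type C_4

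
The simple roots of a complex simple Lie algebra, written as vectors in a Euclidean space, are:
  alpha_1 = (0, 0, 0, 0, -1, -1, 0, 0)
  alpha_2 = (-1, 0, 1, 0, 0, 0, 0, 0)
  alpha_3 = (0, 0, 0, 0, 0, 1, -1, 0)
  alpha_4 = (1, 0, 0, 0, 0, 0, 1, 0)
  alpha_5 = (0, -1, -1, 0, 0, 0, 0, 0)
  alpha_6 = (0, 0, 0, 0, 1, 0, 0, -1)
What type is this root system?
type A_6

Compute the Cartan integers a_ij = 2(alpha_i, alpha_j)/(alpha_j, alpha_j); the resulting 6x6 Cartan matrix is
[[2, 0, -1, 0, 0, -1], [0, 2, 0, -1, -1, 0], [-1, 0, 2, -1, 0, 0], [0, -1, -1, 2, 0, 0], [0, -1, 0, 0, 2, 0], [-1, 0, 0, 0, 0, 2]].
All simple roots have the same length, so the diagram is simply laced. The associated Dynkin diagram is a chain of 6 nodes with single edges (A_6), so the type is A_6 (the algebra sl(7)).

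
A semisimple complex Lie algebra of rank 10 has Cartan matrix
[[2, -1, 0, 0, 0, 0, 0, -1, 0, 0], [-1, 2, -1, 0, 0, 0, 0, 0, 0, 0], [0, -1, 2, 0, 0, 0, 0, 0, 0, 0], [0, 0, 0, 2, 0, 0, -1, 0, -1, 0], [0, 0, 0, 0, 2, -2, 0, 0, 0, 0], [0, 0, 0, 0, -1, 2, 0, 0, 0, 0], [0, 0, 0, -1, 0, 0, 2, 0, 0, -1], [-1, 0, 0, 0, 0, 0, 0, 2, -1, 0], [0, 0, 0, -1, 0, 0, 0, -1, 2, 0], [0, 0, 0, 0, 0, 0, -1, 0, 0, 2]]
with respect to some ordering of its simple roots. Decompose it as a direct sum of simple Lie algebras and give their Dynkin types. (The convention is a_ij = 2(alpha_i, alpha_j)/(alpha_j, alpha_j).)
A8 ⊕ B2

The diagram associated to this matrix has two connected components: the simple roots {alpha_1, alpha_2, alpha_3, alpha_4, alpha_7, alpha_8, alpha_9, alpha_10} form a chain of 8 nodes with single edges (A_8), and {alpha_5, alpha_6} form a chain of 2 nodes with a double edge at one end; the terminal node there is the unique short simple root (B_2). A semisimple Lie algebra decomposes uniquely as the direct sum of simple ideals, one per connected component of its Dynkin diagram, so g ≅ A_8 ⊕ B_2 (dimension 80 + 10 = 90).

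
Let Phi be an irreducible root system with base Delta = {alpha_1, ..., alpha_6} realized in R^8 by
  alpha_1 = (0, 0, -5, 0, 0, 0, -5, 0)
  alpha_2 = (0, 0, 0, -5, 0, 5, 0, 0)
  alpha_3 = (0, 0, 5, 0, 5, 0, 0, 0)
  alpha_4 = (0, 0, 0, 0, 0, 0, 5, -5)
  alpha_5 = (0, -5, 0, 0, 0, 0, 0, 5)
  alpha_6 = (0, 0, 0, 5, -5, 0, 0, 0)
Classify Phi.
Compute the Cartan integers a_ij = 2(alpha_i, alpha_j)/(alpha_j, alpha_j); the resulting 6x6 Cartan matrix is
[[2, 0, -1, -1, 0, 0], [0, 2, 0, 0, 0, -1], [-1, 0, 2, 0, 0, -1], [-1, 0, 0, 2, -1, 0], [0, 0, 0, -1, 2, 0], [0, -1, -1, 0, 0, 2]].
All simple roots have the same length, so the diagram is simply laced. The associated Dynkin diagram is a chain of 6 nodes with single edges (A_6), so the type is A_6 (the algebra sl(7)).

A6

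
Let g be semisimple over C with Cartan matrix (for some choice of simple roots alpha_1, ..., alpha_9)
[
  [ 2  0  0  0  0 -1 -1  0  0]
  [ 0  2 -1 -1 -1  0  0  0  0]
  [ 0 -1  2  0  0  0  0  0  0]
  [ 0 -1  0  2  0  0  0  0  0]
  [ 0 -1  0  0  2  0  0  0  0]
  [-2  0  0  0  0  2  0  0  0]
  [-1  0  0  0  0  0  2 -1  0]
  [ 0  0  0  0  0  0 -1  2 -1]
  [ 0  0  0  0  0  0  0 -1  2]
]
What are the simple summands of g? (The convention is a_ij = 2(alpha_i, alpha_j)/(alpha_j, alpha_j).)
The diagram associated to this matrix has two connected components: the simple roots {alpha_1, alpha_6, alpha_7, alpha_8, alpha_9} form a chain of 5 nodes with a double edge at one end; the terminal node there is the unique long simple root (C_5), and {alpha_2, alpha_3, alpha_4, alpha_5} form a chain of 2 nodes with a fork of two nodes at one end (D_4). A semisimple Lie algebra decomposes uniquely as the direct sum of simple ideals, one per connected component of its Dynkin diagram, so g ≅ C_5 ⊕ D_4 (dimension 55 + 28 = 83).

C_5 (sp(10)) ⊕ D_4 (so(8))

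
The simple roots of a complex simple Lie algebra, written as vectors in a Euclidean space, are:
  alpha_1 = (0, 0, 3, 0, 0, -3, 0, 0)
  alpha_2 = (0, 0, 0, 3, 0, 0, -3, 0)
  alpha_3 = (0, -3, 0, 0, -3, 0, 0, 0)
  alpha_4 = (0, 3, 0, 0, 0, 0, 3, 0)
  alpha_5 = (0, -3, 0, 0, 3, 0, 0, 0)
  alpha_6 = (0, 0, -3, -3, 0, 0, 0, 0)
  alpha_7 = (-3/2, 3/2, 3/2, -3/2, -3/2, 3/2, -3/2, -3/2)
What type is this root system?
Compute the Cartan integers a_ij = 2(alpha_i, alpha_j)/(alpha_j, alpha_j); the resulting 7x7 Cartan matrix is
[[2, 0, 0, 0, 0, -1, 0], [0, 2, 0, -1, 0, -1, 0], [0, 0, 2, -1, 0, 0, 0], [0, -1, -1, 2, -1, 0, 0], [0, 0, 0, -1, 2, 0, -1], [-1, -1, 0, 0, 0, 2, 0], [0, 0, 0, 0, -1, 0, 2]].
All simple roots have the same length, so the diagram is simply laced. The associated Dynkin diagram is a chain of 6 nodes with one extra node attached to the third node from one end (E_7), so the type is E_7.

E_7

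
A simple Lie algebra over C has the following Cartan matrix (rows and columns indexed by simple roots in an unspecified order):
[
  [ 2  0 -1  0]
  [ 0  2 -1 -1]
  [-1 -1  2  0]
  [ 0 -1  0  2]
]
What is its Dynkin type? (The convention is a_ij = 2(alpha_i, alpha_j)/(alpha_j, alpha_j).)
A4

The matrix has rank 4 with 2's on the diagonal. Reading the off-diagonal entries as Dynkin edges (a single edge where a_ij = a_ji = -1; a double or triple edge where a_ij * a_ji = 2 or 3), the diagram is a chain of 4 nodes with single edges (A_4). One simple-root ordering that puts it in standard form is (alpha_1, alpha_3, alpha_2, alpha_4). So the algebra is type A_4, i.e. sl(5).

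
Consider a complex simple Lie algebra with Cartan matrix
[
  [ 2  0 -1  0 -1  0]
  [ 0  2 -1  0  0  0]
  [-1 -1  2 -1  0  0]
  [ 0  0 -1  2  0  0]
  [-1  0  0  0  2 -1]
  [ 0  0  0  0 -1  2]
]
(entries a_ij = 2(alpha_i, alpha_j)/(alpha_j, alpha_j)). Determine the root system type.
D_6 (so(12))

The matrix has rank 6 with 2's on the diagonal. Reading the off-diagonal entries as Dynkin edges (a single edge where a_ij = a_ji = -1; a double or triple edge where a_ij * a_ji = 2 or 3), the diagram is a chain of 4 nodes with a fork of two nodes at one end (D_6). One simple-root ordering that puts it in standard form is (alpha_6, alpha_5, alpha_1, alpha_3, alpha_2, alpha_4). So the algebra is type D_6, i.e. so(12).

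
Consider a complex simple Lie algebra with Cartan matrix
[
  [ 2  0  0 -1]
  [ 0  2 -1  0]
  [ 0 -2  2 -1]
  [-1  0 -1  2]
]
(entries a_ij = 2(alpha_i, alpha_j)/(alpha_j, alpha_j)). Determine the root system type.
The matrix has rank 4 with 2's on the diagonal. Reading the off-diagonal entries as Dynkin edges (a single edge where a_ij = a_ji = -1; a double or triple edge where a_ij * a_ji = 2 or 3), the diagram is a chain of 4 nodes with a double edge at one end; the terminal node there is the unique short simple root (B_4). One simple-root ordering that puts it in standard form is (alpha_1, alpha_4, alpha_3, alpha_2). So the algebra is type B_4, i.e. so(9).

B_4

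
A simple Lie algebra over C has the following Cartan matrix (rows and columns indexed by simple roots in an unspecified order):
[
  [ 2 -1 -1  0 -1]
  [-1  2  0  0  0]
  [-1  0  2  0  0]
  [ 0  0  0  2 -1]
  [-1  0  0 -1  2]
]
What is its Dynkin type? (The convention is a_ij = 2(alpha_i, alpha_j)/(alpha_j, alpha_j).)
The matrix has rank 5 with 2's on the diagonal. Reading the off-diagonal entries as Dynkin edges (a single edge where a_ij = a_ji = -1; a double or triple edge where a_ij * a_ji = 2 or 3), the diagram is a chain of 3 nodes with a fork of two nodes at one end (D_5). One simple-root ordering that puts it in standard form is (alpha_4, alpha_5, alpha_1, alpha_3, alpha_2). So the algebra is type D_5, i.e. so(10).

D5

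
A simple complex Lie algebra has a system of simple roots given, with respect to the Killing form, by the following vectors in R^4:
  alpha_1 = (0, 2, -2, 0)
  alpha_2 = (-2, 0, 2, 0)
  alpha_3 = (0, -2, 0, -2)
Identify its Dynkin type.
Compute the Cartan integers a_ij = 2(alpha_i, alpha_j)/(alpha_j, alpha_j); the resulting 3x3 Cartan matrix is
[[2, -1, -1], [-1, 2, 0], [-1, 0, 2]].
All simple roots have the same length, so the diagram is simply laced. The associated Dynkin diagram is a chain of 3 nodes with single edges (A_3), so the type is A_3 (the algebra sl(4)).

A3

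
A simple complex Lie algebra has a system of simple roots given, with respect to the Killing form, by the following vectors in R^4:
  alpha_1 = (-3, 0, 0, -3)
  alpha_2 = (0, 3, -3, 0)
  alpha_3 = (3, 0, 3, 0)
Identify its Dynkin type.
A_3 (sl(4))

Compute the Cartan integers a_ij = 2(alpha_i, alpha_j)/(alpha_j, alpha_j); the resulting 3x3 Cartan matrix is
[[2, 0, -1], [0, 2, -1], [-1, -1, 2]].
All simple roots have the same length, so the diagram is simply laced. The associated Dynkin diagram is a chain of 3 nodes with single edges (A_3), so the type is A_3 (the algebra sl(4)).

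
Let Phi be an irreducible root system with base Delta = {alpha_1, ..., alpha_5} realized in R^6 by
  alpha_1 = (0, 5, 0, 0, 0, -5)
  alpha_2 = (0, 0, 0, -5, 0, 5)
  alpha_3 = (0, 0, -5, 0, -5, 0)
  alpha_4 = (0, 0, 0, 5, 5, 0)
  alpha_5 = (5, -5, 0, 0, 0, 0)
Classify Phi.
Compute the Cartan integers a_ij = 2(alpha_i, alpha_j)/(alpha_j, alpha_j); the resulting 5x5 Cartan matrix is
[[2, -1, 0, 0, -1], [-1, 2, 0, -1, 0], [0, 0, 2, -1, 0], [0, -1, -1, 2, 0], [-1, 0, 0, 0, 2]].
All simple roots have the same length, so the diagram is simply laced. The associated Dynkin diagram is a chain of 5 nodes with single edges (A_5), so the type is A_5 (the algebra sl(6)).

A5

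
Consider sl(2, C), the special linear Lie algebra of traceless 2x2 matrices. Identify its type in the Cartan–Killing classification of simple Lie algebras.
A1

This is sl(2), which has dimension 2^2 - 1 = 3 and rank 2 - 1 = 1 (a Cartan subalgebra is the diagonal traceless matrices). In the classification of classical Lie algebras, the special linear algebra sl(n+1) has type A_n; here n = 1, so the Dynkin diagram is a chain of 1 nodes with single edges (A_1). Hence the type is A_1.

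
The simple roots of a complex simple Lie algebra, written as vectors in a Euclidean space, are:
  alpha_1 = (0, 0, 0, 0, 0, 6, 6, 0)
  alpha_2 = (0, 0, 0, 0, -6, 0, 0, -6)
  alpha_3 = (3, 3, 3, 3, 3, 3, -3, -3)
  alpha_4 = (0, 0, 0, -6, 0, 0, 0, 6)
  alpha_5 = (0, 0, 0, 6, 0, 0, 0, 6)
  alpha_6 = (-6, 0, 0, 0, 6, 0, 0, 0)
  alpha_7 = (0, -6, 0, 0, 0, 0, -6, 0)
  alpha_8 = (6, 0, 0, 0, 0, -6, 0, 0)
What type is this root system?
Compute the Cartan integers a_ij = 2(alpha_i, alpha_j)/(alpha_j, alpha_j); the resulting 8x8 Cartan matrix is
[[2, 0, 0, 0, 0, 0, -1, -1], [0, 2, 0, -1, -1, -1, 0, 0], [0, 0, 2, -1, 0, 0, 0, 0], [0, -1, -1, 2, 0, 0, 0, 0], [0, -1, 0, 0, 2, 0, 0, 0], [0, -1, 0, 0, 0, 2, 0, -1], [-1, 0, 0, 0, 0, 0, 2, 0], [-1, 0, 0, 0, 0, -1, 0, 2]].
All simple roots have the same length, so the diagram is simply laced. The associated Dynkin diagram is a chain of 7 nodes with one extra node attached to the third node from one end (E_8), so the type is E_8.

E8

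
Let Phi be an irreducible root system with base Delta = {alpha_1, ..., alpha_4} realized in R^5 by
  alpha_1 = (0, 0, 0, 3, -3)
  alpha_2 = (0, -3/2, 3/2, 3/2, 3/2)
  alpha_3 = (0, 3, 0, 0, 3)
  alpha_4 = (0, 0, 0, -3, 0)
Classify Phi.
type F_4

Compute the Cartan integers a_ij = 2(alpha_i, alpha_j)/(alpha_j, alpha_j); the resulting 4x4 Cartan matrix is
[[2, 0, -1, -2], [0, 2, 0, -1], [-1, 0, 2, 0], [-1, -1, 0, 2]].
The roots have two lengths (squared-length ratio 2:1); the short ones are alpha_{2,4}. The associated Dynkin diagram is a chain of 4 nodes with a double edge between the middle two (F_4), so the type is F_4.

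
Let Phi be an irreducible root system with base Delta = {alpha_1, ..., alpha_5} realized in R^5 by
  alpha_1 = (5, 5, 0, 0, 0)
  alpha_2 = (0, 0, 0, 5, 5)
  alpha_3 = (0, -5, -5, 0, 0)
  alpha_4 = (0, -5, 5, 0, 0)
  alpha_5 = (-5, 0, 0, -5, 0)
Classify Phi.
Compute the Cartan integers a_ij = 2(alpha_i, alpha_j)/(alpha_j, alpha_j); the resulting 5x5 Cartan matrix is
[[2, 0, -1, -1, -1], [0, 2, 0, 0, -1], [-1, 0, 2, 0, 0], [-1, 0, 0, 2, 0], [-1, -1, 0, 0, 2]].
All simple roots have the same length, so the diagram is simply laced. The associated Dynkin diagram is a chain of 3 nodes with a fork of two nodes at one end (D_5), so the type is D_5 (the algebra so(10)).

D_5 (so(10))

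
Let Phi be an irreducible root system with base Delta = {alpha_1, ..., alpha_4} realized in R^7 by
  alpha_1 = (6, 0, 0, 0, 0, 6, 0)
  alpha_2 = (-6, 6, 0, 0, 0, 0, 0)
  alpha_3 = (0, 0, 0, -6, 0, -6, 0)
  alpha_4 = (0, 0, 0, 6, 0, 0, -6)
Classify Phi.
Compute the Cartan integers a_ij = 2(alpha_i, alpha_j)/(alpha_j, alpha_j); the resulting 4x4 Cartan matrix is
[[2, -1, -1, 0], [-1, 2, 0, 0], [-1, 0, 2, -1], [0, 0, -1, 2]].
All simple roots have the same length, so the diagram is simply laced. The associated Dynkin diagram is a chain of 4 nodes with single edges (A_4), so the type is A_4 (the algebra sl(5)).

type A_4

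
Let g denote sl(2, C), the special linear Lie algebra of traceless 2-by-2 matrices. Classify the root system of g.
A_1

This is sl(2), which has dimension 2^2 - 1 = 3 and rank 2 - 1 = 1 (a Cartan subalgebra is the diagonal traceless matrices). In the classification of classical Lie algebras, the special linear algebra sl(n+1) has type A_n; here n = 1, so the Dynkin diagram is a chain of 1 nodes with single edges (A_1). Hence the type is A_1.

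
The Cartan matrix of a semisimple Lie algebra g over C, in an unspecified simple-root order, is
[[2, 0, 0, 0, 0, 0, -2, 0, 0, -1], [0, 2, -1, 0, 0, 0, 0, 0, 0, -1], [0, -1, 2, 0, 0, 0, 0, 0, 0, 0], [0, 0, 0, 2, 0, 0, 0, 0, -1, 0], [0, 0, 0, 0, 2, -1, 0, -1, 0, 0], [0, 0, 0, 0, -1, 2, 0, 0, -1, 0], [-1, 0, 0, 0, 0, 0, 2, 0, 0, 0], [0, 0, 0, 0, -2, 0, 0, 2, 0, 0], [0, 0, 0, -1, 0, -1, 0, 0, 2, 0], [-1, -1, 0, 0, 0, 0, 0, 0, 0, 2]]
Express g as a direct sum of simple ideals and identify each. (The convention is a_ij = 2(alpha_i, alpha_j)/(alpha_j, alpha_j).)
B_5 + C_5

The diagram associated to this matrix has two connected components: the simple roots {alpha_1, alpha_2, alpha_3, alpha_7, alpha_10} form a chain of 5 nodes with a double edge at one end; the terminal node there is the unique short simple root (B_5), and {alpha_4, alpha_5, alpha_6, alpha_8, alpha_9} form a chain of 5 nodes with a double edge at one end; the terminal node there is the unique long simple root (C_5). A semisimple Lie algebra decomposes uniquely as the direct sum of simple ideals, one per connected component of its Dynkin diagram, so g ≅ B_5 ⊕ C_5 (dimension 55 + 55 = 110).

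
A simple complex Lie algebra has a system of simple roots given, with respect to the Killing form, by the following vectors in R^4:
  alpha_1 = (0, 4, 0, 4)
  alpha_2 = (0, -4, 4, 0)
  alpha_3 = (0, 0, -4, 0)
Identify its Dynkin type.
Compute the Cartan integers a_ij = 2(alpha_i, alpha_j)/(alpha_j, alpha_j); the resulting 3x3 Cartan matrix is
[[2, -1, 0], [-1, 2, -2], [0, -1, 2]].
The roots have two lengths (squared-length ratio 2:1); the short ones are alpha_{3}. The associated Dynkin diagram is a chain of 3 nodes with a double edge at one end; the terminal node there is the unique short simple root (B_3), so the type is B_3 (the algebra so(7)).

B3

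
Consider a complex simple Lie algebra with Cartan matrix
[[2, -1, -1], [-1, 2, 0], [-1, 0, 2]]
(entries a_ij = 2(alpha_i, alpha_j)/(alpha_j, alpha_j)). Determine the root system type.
A_3 (sl(4))

The matrix has rank 3 with 2's on the diagonal. Reading the off-diagonal entries as Dynkin edges (a single edge where a_ij = a_ji = -1; a double or triple edge where a_ij * a_ji = 2 or 3), the diagram is a chain of 3 nodes with single edges (A_3). One simple-root ordering that puts it in standard form is (alpha_3, alpha_1, alpha_2). So the algebra is type A_3, i.e. sl(4).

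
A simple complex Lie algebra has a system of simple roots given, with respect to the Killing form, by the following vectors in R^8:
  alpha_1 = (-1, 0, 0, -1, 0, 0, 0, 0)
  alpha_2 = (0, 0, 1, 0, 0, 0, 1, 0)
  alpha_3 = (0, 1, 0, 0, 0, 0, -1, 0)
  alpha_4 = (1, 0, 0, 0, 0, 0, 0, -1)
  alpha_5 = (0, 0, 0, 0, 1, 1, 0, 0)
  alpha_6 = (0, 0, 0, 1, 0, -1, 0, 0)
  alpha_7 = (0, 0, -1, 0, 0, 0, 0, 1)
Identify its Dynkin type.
A7

Compute the Cartan integers a_ij = 2(alpha_i, alpha_j)/(alpha_j, alpha_j); the resulting 7x7 Cartan matrix is
[[2, 0, 0, -1, 0, -1, 0], [0, 2, -1, 0, 0, 0, -1], [0, -1, 2, 0, 0, 0, 0], [-1, 0, 0, 2, 0, 0, -1], [0, 0, 0, 0, 2, -1, 0], [-1, 0, 0, 0, -1, 2, 0], [0, -1, 0, -1, 0, 0, 2]].
All simple roots have the same length, so the diagram is simply laced. The associated Dynkin diagram is a chain of 7 nodes with single edges (A_7), so the type is A_7 (the algebra sl(8)).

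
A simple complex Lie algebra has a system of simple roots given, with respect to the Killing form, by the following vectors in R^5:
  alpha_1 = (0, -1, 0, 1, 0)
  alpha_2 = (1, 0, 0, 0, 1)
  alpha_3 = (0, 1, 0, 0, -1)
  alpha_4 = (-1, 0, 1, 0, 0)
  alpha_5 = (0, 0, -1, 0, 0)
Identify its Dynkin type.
Compute the Cartan integers a_ij = 2(alpha_i, alpha_j)/(alpha_j, alpha_j); the resulting 5x5 Cartan matrix is
[[2, 0, -1, 0, 0], [0, 2, -1, -1, 0], [-1, -1, 2, 0, 0], [0, -1, 0, 2, -2], [0, 0, 0, -1, 2]].
The roots have two lengths (squared-length ratio 2:1); the short ones are alpha_{5}. The associated Dynkin diagram is a chain of 5 nodes with a double edge at one end; the terminal node there is the unique short simple root (B_5), so the type is B_5 (the algebra so(11)).

B_5 (so(11))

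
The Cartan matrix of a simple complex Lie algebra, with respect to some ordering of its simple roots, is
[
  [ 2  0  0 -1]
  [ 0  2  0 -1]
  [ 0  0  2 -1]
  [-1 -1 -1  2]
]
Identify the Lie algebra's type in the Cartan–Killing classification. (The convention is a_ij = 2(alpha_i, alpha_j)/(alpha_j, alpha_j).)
D_4

The matrix has rank 4 with 2's on the diagonal. Reading the off-diagonal entries as Dynkin edges (a single edge where a_ij = a_ji = -1; a double or triple edge where a_ij * a_ji = 2 or 3), the diagram is a chain of 2 nodes with a fork of two nodes at one end (D_4). One simple-root ordering that puts it in standard form is (alpha_1, alpha_4, alpha_3, alpha_2). So the algebra is type D_4, i.e. so(8).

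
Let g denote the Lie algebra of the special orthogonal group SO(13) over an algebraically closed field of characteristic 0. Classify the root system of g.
This is so(13) with 13 odd, which has dimension 13(13-1)/2 = 78 and rank (13-1)/2 = 6. In the classification of classical Lie algebras, the orthogonal algebra so(2n+1) in an odd number of variables has type B_n; here n = 6, so the Dynkin diagram is a chain of 6 nodes with a double edge at one end; the terminal node there is the unique short simple root (B_6). Hence the type is B_6.

B6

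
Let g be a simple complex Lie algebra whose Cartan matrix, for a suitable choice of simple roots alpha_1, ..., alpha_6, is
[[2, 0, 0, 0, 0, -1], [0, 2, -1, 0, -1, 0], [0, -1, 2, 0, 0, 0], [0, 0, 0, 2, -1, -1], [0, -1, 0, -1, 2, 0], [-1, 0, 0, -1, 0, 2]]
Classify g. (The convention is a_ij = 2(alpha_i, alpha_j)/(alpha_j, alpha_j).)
type A_6

The matrix has rank 6 with 2's on the diagonal. Reading the off-diagonal entries as Dynkin edges (a single edge where a_ij = a_ji = -1; a double or triple edge where a_ij * a_ji = 2 or 3), the diagram is a chain of 6 nodes with single edges (A_6). One simple-root ordering that puts it in standard form is (alpha_1, alpha_6, alpha_4, alpha_5, alpha_2, alpha_3). So the algebra is type A_6, i.e. sl(7).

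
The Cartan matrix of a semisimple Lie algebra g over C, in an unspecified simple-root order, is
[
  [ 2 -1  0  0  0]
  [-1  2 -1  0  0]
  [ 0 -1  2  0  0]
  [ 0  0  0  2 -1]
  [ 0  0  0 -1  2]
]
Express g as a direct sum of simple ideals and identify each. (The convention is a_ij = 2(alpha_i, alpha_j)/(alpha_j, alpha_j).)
A2 ⊕ A3

The diagram associated to this matrix has two connected components: the simple roots {alpha_4, alpha_5} form a chain of 2 nodes with single edges (A_2), and {alpha_1, alpha_2, alpha_3} form a chain of 3 nodes with single edges (A_3). A semisimple Lie algebra decomposes uniquely as the direct sum of simple ideals, one per connected component of its Dynkin diagram, so g ≅ A_2 ⊕ A_3 (dimension 8 + 15 = 23).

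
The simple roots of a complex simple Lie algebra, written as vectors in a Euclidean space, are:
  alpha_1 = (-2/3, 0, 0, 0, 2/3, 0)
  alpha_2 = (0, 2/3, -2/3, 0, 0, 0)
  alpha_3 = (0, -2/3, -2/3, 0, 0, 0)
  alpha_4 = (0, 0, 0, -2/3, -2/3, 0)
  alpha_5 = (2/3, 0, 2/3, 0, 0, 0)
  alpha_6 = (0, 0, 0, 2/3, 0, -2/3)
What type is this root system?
D_6

Compute the Cartan integers a_ij = 2(alpha_i, alpha_j)/(alpha_j, alpha_j); the resulting 6x6 Cartan matrix is
[[2, 0, 0, -1, -1, 0], [0, 2, 0, 0, -1, 0], [0, 0, 2, 0, -1, 0], [-1, 0, 0, 2, 0, -1], [-1, -1, -1, 0, 2, 0], [0, 0, 0, -1, 0, 2]].
All simple roots have the same length, so the diagram is simply laced. The associated Dynkin diagram is a chain of 4 nodes with a fork of two nodes at one end (D_6), so the type is D_6 (the algebra so(12)).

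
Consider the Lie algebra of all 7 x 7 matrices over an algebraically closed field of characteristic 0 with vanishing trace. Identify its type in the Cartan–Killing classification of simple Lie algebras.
This is sl(7), which has dimension 7^2 - 1 = 48 and rank 7 - 1 = 6 (a Cartan subalgebra is the diagonal traceless matrices). In the classification of classical Lie algebras, the special linear algebra sl(n+1) has type A_n; here n = 6, so the Dynkin diagram is a chain of 6 nodes with single edges (A_6). Hence the type is A_6.

A6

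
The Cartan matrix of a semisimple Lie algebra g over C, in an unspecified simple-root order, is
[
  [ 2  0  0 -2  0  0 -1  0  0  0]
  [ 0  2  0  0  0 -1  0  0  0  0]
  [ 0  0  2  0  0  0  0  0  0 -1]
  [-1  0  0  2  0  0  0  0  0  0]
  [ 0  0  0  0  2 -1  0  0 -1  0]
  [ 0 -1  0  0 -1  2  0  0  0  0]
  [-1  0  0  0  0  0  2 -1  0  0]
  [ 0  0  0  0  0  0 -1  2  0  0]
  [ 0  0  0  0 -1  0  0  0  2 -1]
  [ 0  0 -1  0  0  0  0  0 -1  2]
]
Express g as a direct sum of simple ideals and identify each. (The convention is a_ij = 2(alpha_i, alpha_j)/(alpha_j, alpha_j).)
The diagram associated to this matrix has two connected components: the simple roots {alpha_2, alpha_3, alpha_5, alpha_6, alpha_9, alpha_10} form a chain of 6 nodes with single edges (A_6), and {alpha_1, alpha_4, alpha_7, alpha_8} form a chain of 4 nodes with a double edge at one end; the terminal node there is the unique short simple root (B_4). A semisimple Lie algebra decomposes uniquely as the direct sum of simple ideals, one per connected component of its Dynkin diagram, so g ≅ A_6 ⊕ B_4 (dimension 48 + 36 = 84).

A_6 + B_4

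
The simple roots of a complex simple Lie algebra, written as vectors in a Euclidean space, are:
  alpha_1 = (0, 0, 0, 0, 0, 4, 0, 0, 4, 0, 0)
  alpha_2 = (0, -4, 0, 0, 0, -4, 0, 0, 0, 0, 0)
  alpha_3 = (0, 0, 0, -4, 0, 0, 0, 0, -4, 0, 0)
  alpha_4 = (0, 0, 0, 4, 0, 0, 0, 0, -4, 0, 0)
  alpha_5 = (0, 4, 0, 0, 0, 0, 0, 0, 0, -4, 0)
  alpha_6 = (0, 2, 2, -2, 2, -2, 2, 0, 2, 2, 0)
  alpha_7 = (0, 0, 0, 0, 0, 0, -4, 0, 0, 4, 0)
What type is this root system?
E_7

Compute the Cartan integers a_ij = 2(alpha_i, alpha_j)/(alpha_j, alpha_j); the resulting 7x7 Cartan matrix is
[[2, -1, -1, -1, 0, 0, 0], [-1, 2, 0, 0, -1, 0, 0], [-1, 0, 2, 0, 0, 0, 0], [-1, 0, 0, 2, 0, -1, 0], [0, -1, 0, 0, 2, 0, -1], [0, 0, 0, -1, 0, 2, 0], [0, 0, 0, 0, -1, 0, 2]].
All simple roots have the same length, so the diagram is simply laced. The associated Dynkin diagram is a chain of 6 nodes with one extra node attached to the third node from one end (E_7), so the type is E_7.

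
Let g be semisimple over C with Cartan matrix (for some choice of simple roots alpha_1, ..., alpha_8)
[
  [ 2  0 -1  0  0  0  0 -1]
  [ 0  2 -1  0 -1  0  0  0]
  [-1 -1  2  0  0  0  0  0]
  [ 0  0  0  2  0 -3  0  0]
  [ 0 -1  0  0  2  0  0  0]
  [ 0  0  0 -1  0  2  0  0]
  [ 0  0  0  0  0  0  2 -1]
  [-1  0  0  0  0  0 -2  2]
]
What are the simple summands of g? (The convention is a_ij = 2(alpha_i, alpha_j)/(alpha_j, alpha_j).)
The diagram associated to this matrix has two connected components: the simple roots {alpha_1, alpha_2, alpha_3, alpha_5, alpha_7, alpha_8} form a chain of 6 nodes with a double edge at one end; the terminal node there is the unique short simple root (B_6), and {alpha_4, alpha_6} form two nodes joined by a triple edge (G_2). A semisimple Lie algebra decomposes uniquely as the direct sum of simple ideals, one per connected component of its Dynkin diagram, so g ≅ B_6 ⊕ G_2 (dimension 78 + 14 = 92).

B_6 (so(13)) ⊕ G_2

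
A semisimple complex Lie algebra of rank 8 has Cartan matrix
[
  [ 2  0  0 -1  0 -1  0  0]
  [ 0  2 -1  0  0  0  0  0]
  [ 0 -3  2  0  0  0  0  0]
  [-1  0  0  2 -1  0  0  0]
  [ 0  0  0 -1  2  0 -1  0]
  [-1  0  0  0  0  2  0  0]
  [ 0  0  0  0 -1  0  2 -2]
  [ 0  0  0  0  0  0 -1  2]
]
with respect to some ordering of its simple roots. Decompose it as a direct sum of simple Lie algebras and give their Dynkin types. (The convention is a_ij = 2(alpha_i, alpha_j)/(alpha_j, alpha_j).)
The diagram associated to this matrix has two connected components: the simple roots {alpha_1, alpha_4, alpha_5, alpha_6, alpha_7, alpha_8} form a chain of 6 nodes with a double edge at one end; the terminal node there is the unique short simple root (B_6), and {alpha_2, alpha_3} form two nodes joined by a triple edge (G_2). A semisimple Lie algebra decomposes uniquely as the direct sum of simple ideals, one per connected component of its Dynkin diagram, so g ≅ B_6 ⊕ G_2 (dimension 78 + 14 = 92).

type B_6 ⊕ type G_2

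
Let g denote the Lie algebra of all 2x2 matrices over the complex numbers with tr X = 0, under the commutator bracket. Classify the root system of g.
A1

This is sl(2), which has dimension 2^2 - 1 = 3 and rank 2 - 1 = 1 (a Cartan subalgebra is the diagonal traceless matrices). In the classification of classical Lie algebras, the special linear algebra sl(n+1) has type A_n; here n = 1, so the Dynkin diagram is a chain of 1 nodes with single edges (A_1). Hence the type is A_1.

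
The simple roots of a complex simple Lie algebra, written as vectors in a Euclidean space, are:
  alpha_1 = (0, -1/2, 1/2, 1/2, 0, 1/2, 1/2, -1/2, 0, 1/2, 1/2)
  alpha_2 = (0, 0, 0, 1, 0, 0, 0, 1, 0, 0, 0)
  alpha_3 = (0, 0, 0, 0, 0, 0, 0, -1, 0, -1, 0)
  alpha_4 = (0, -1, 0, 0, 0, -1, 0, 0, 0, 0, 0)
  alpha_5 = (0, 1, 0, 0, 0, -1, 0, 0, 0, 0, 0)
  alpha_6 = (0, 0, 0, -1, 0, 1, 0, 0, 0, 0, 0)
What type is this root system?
Compute the Cartan integers a_ij = 2(alpha_i, alpha_j)/(alpha_j, alpha_j); the resulting 6x6 Cartan matrix is
[[2, 0, 0, 0, -1, 0], [0, 2, -1, 0, 0, -1], [0, -1, 2, 0, 0, 0], [0, 0, 0, 2, 0, -1], [-1, 0, 0, 0, 2, -1], [0, -1, 0, -1, -1, 2]].
All simple roots have the same length, so the diagram is simply laced. The associated Dynkin diagram is a chain of 5 nodes with one extra node attached to the third node from one end (E_6), so the type is E_6.

E6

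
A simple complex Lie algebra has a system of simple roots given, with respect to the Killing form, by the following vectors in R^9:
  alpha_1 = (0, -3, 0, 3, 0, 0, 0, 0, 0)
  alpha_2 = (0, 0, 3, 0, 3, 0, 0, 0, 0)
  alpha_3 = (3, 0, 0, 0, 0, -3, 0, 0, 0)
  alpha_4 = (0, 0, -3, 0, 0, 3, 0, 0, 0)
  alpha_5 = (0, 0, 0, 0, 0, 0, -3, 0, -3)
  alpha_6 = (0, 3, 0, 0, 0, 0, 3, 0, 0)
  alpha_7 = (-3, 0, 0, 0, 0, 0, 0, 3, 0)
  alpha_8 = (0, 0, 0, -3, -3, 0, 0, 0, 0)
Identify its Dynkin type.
A_8 (sl(9))

Compute the Cartan integers a_ij = 2(alpha_i, alpha_j)/(alpha_j, alpha_j); the resulting 8x8 Cartan matrix is
[[2, 0, 0, 0, 0, -1, 0, -1], [0, 2, 0, -1, 0, 0, 0, -1], [0, 0, 2, -1, 0, 0, -1, 0], [0, -1, -1, 2, 0, 0, 0, 0], [0, 0, 0, 0, 2, -1, 0, 0], [-1, 0, 0, 0, -1, 2, 0, 0], [0, 0, -1, 0, 0, 0, 2, 0], [-1, -1, 0, 0, 0, 0, 0, 2]].
All simple roots have the same length, so the diagram is simply laced. The associated Dynkin diagram is a chain of 8 nodes with single edges (A_8), so the type is A_8 (the algebra sl(9)).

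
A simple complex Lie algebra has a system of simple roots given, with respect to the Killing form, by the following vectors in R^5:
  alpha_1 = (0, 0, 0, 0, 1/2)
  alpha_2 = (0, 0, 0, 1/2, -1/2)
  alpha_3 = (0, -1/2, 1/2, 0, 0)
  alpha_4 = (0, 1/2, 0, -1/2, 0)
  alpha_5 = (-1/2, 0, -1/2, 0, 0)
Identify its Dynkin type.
Compute the Cartan integers a_ij = 2(alpha_i, alpha_j)/(alpha_j, alpha_j); the resulting 5x5 Cartan matrix is
[[2, -1, 0, 0, 0], [-2, 2, 0, -1, 0], [0, 0, 2, -1, -1], [0, -1, -1, 2, 0], [0, 0, -1, 0, 2]].
The roots have two lengths (squared-length ratio 2:1); the short ones are alpha_{1}. The associated Dynkin diagram is a chain of 5 nodes with a double edge at one end; the terminal node there is the unique short simple root (B_5), so the type is B_5 (the algebra so(11)).

type B_5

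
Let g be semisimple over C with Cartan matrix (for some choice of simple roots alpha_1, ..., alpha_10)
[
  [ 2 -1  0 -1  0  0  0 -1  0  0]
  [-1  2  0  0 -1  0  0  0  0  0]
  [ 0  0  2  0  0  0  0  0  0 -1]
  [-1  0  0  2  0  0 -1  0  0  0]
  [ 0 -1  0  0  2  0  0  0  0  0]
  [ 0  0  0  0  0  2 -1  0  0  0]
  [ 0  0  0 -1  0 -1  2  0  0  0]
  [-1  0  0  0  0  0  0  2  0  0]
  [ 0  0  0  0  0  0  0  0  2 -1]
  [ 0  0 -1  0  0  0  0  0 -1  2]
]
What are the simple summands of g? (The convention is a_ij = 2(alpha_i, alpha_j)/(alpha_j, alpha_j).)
The diagram associated to this matrix has two connected components: the simple roots {alpha_3, alpha_9, alpha_10} form a chain of 3 nodes with single edges (A_3), and {alpha_1, alpha_2, alpha_4, alpha_5, alpha_6, alpha_7, alpha_8} form a chain of 6 nodes with one extra node attached to the third node from one end (E_7). A semisimple Lie algebra decomposes uniquely as the direct sum of simple ideals, one per connected component of its Dynkin diagram, so g ≅ A_3 ⊕ E_7 (dimension 15 + 133 = 148).

type A_3 ⊕ type E_7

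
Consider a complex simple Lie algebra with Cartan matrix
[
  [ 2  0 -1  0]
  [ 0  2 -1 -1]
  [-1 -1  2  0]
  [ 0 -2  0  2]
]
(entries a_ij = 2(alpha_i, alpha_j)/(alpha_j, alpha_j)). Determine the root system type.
C_4 (sp(8))

The matrix has rank 4 with 2's on the diagonal. Reading the off-diagonal entries as Dynkin edges (a single edge where a_ij = a_ji = -1; a double or triple edge where a_ij * a_ji = 2 or 3), the diagram is a chain of 4 nodes with a double edge at one end; the terminal node there is the unique long simple root (C_4). One simple-root ordering that puts it in standard form is (alpha_1, alpha_3, alpha_2, alpha_4). So the algebra is type C_4, i.e. sp(8).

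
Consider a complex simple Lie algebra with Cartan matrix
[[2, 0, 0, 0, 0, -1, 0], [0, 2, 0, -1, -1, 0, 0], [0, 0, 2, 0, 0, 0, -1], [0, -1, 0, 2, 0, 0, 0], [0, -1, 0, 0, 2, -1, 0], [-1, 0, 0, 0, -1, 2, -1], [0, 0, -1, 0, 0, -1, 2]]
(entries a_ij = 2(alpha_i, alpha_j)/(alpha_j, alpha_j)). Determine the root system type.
type E_7

The matrix has rank 7 with 2's on the diagonal. Reading the off-diagonal entries as Dynkin edges (a single edge where a_ij = a_ji = -1; a double or triple edge where a_ij * a_ji = 2 or 3), the diagram is a chain of 6 nodes with one extra node attached to the third node from one end (E_7). One simple-root ordering that puts it in standard form is (alpha_3, alpha_1, alpha_7, alpha_6, alpha_5, alpha_2, alpha_4). So the algebra is type E_7.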